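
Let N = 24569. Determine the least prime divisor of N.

24569 is odd.
Digit sum 26, not divisible by 3.
Ends in 9: not divisible by 5.
7: 24569 = 7·3509 + 6
11: 24569 = 11·2233 + 6
13: 24569 = 13·1889 + 12
17: 24569 = 17·1445 + 4
19: 24569 = 19·1293 + 2
23: 24569 = 23·1068 + 5
29: 24569 = 29·847 + 6
31: 24569 = 31·792 + 17
37: 24569 = 37·664 + 1
41: 24569 = 41·599 + 10
43: 24569 = 43·571 + 16
47: 24569 = 47·522 + 35
53: 24569 = 53·463 + 30
59: 24569 = 59·416 + 25
61: 24569 = 61·402 + 47
67: 24569 = 67·366 + 47
71: 24569 = 71·346 + 3
73: 24569 = 73·336 + 41
79: 24569 = 79·311

79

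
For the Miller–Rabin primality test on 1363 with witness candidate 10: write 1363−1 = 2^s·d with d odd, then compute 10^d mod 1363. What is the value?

1265

1363 − 1 = 1362 = 2^1 · 681, so d = 681.
10^1 ≡ 10 (mod 1363)
10^2 ≡ 10^2 = 100 ≡ 100 (mod 1363)
10^4 ≡ 100^2 = 10000 ≡ 459 (mod 1363)
10^8 ≡ 459^2 = 210681 ≡ 779 (mod 1363)
10^16 ≡ 779^2 = 606841 ≡ 306 (mod 1363)
10^32 ≡ 306^2 = 93636 ≡ 952 (mod 1363)
10^64 ≡ 952^2 = 906304 ≡ 1272 (mod 1363)
10^128 ≡ 1272^2 = 1617984 ≡ 103 (mod 1363)
10^256 ≡ 103^2 = 10609 ≡ 1068 (mod 1363)
10^512 ≡ 1068^2 = 1140624 ≡ 1156 (mod 1363)
681 = 512 + 128 + 32 + 8 + 1 in binary powers of 2.
So 10^681 ≡ 1156 · 103 · 952 · 779 · 10 ≡ 1265 (mod 1363).
Squaring chain: 1265; never reaches −1, so base 10 is a Miller–Rabin witness that 1363 is composite.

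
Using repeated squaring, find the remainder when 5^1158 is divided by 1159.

5^1 ≡ 5 (mod 1159)
5^2 ≡ 5^2 = 25 ≡ 25 (mod 1159)
5^4 ≡ 25^2 = 625 ≡ 625 (mod 1159)
5^8 ≡ 625^2 = 390625 ≡ 42 (mod 1159)
5^16 ≡ 42^2 = 1764 ≡ 605 (mod 1159)
5^32 ≡ 605^2 = 366025 ≡ 940 (mod 1159)
5^64 ≡ 940^2 = 883600 ≡ 442 (mod 1159)
5^128 ≡ 442^2 = 195364 ≡ 652 (mod 1159)
5^256 ≡ 652^2 = 425104 ≡ 910 (mod 1159)
5^512 ≡ 910^2 = 828100 ≡ 574 (mod 1159)
5^1024 ≡ 574^2 = 329476 ≡ 320 (mod 1159)
1158 = 1024 + 128 + 4 + 2 in binary powers of 2.
So 5^1158 ≡ 320 · 652 · 625 · 25 ≡ 729 (mod 1159).
Since 729 ≠ 1, base 5 is a Fermat witness: 1159 is composite.

729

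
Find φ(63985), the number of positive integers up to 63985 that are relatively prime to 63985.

Factor: 63985 = 5 · 67 · 191.
φ(63985) = (5−1) · (67−1) · (191−1) = 4 · 66 · 190 = 50160.

50160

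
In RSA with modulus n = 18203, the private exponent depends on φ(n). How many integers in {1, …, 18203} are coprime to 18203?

Factor: 18203 = 109 · 167.
φ(18203) = (109−1) · (167−1) = 108 · 166 = 17928.

17928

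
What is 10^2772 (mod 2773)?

1113

10^1 ≡ 10 (mod 2773)
10^2 ≡ 10^2 = 100 ≡ 100 (mod 2773)
10^4 ≡ 100^2 = 10000 ≡ 1681 (mod 2773)
10^8 ≡ 1681^2 = 2825761 ≡ 74 (mod 2773)
10^16 ≡ 74^2 = 5476 ≡ 2703 (mod 2773)
10^32 ≡ 2703^2 = 7306209 ≡ 2127 (mod 2773)
10^64 ≡ 2127^2 = 4524129 ≡ 1366 (mod 2773)
10^128 ≡ 1366^2 = 1865956 ≡ 2500 (mod 2773)
10^256 ≡ 2500^2 = 6250000 ≡ 2431 (mod 2773)
10^512 ≡ 2431^2 = 5909761 ≡ 498 (mod 2773)
10^1024 ≡ 498^2 = 248004 ≡ 1207 (mod 2773)
10^2048 ≡ 1207^2 = 1456849 ≡ 1024 (mod 2773)
2772 = 2048 + 512 + 128 + 64 + 16 + 4 in binary powers of 2.
So 10^2772 ≡ 1024 · 498 · 2500 · 1366 · 2703 · 1681 ≡ 1113 (mod 2773).
Since 1113 ≠ 1, base 10 is a Fermat witness: 2773 is composite.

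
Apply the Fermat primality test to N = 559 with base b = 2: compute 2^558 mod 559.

2^1 ≡ 2 (mod 559)
2^2 ≡ 2^2 = 4 ≡ 4 (mod 559)
2^4 ≡ 4^2 = 16 ≡ 16 (mod 559)
2^8 ≡ 16^2 = 256 ≡ 256 (mod 559)
2^16 ≡ 256^2 = 65536 ≡ 133 (mod 559)
2^32 ≡ 133^2 = 17689 ≡ 360 (mod 559)
2^64 ≡ 360^2 = 129600 ≡ 471 (mod 559)
2^128 ≡ 471^2 = 221841 ≡ 477 (mod 559)
2^256 ≡ 477^2 = 227529 ≡ 16 (mod 559)
2^512 ≡ 16^2 = 256 ≡ 256 (mod 559)
558 = 512 + 32 + 8 + 4 + 2 in binary powers of 2.
So 2^558 ≡ 256 · 360 · 256 · 16 · 4 ≡ 441 (mod 559).
Since 441 ≠ 1, base 2 is a Fermat witness: 559 is composite.

441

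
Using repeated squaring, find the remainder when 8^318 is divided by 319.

236

8^1 ≡ 8 (mod 319)
8^2 ≡ 8^2 = 64 ≡ 64 (mod 319)
8^4 ≡ 64^2 = 4096 ≡ 268 (mod 319)
8^8 ≡ 268^2 = 71824 ≡ 49 (mod 319)
8^16 ≡ 49^2 = 2401 ≡ 168 (mod 319)
8^32 ≡ 168^2 = 28224 ≡ 152 (mod 319)
8^64 ≡ 152^2 = 23104 ≡ 136 (mod 319)
8^128 ≡ 136^2 = 18496 ≡ 313 (mod 319)
8^256 ≡ 313^2 = 97969 ≡ 36 (mod 319)
318 = 256 + 32 + 16 + 8 + 4 + 2 in binary powers of 2.
So 8^318 ≡ 36 · 152 · 168 · 49 · 268 · 64 ≡ 236 (mod 319).
Since 236 ≠ 1, base 8 is a Fermat witness: 319 is composite.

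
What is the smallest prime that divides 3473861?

3473861 is odd.
Digit sum 32, not divisible by 3.
Ends in 1: not divisible by 5.
7: 3473861 = 7·496265 + 6
11: 3473861 = 11·315805 + 6
13: 3473861 = 13·267220 + 1
17: 3473861 = 17·204344 + 13
19: 3473861 = 19·182834 + 15
23: 3473861 = 23·151037 + 10
29: 3473861 = 29·119788 + 9
31: 3473861 = 31·112060 + 1
37: 3473861 = 37·93888 + 5
41: 3473861 = 41·84728 + 13
43: 3473861 = 43·80787 + 20
47: 3473861 = 47·73911 + 44
53: 3473861 = 53·65544 + 29
59: 3473861 = 59·58879

59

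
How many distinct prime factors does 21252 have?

21252 = 2^2 · 5313
5313 = 3 · 1771
1771 = 7 · 253
253 = 11 · 23
21252 = 2^2 · 3 · 7 · 11 · 23, which has 5 distinct prime factors.

5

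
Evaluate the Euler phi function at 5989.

Factor: 5989 = 53 · 113.
φ(5989) = (53−1) · (113−1) = 52 · 112 = 5824.

5824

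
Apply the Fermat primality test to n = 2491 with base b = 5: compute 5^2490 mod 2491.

726

5^1 ≡ 5 (mod 2491)
5^2 ≡ 5^2 = 25 ≡ 25 (mod 2491)
5^4 ≡ 25^2 = 625 ≡ 625 (mod 2491)
5^8 ≡ 625^2 = 390625 ≡ 2029 (mod 2491)
5^16 ≡ 2029^2 = 4116841 ≡ 1709 (mod 2491)
5^32 ≡ 1709^2 = 2920681 ≡ 1229 (mod 2491)
5^64 ≡ 1229^2 = 1510441 ≡ 895 (mod 2491)
5^128 ≡ 895^2 = 801025 ≡ 1414 (mod 2491)
5^256 ≡ 1414^2 = 1999396 ≡ 1614 (mod 2491)
5^512 ≡ 1614^2 = 2604996 ≡ 1901 (mod 2491)
5^1024 ≡ 1901^2 = 3613801 ≡ 1851 (mod 2491)
5^2048 ≡ 1851^2 = 3426201 ≡ 1076 (mod 2491)
2490 = 2048 + 256 + 128 + 32 + 16 + 8 + 2 in binary powers of 2.
So 5^2490 ≡ 1076 · 1614 · 1414 · 1229 · 1709 · 2029 · 25 ≡ 726 (mod 2491).
Since 726 ≠ 1, base 5 is a Fermat witness: 2491 is composite.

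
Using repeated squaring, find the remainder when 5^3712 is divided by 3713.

3391

5^1 ≡ 5 (mod 3713)
5^2 ≡ 5^2 = 25 ≡ 25 (mod 3713)
5^4 ≡ 25^2 = 625 ≡ 625 (mod 3713)
5^8 ≡ 625^2 = 390625 ≡ 760 (mod 3713)
5^16 ≡ 760^2 = 577600 ≡ 2085 (mod 3713)
5^32 ≡ 2085^2 = 4347225 ≡ 3015 (mod 3713)
5^64 ≡ 3015^2 = 9090225 ≡ 801 (mod 3713)
5^128 ≡ 801^2 = 641601 ≡ 2965 (mod 3713)
5^256 ≡ 2965^2 = 8791225 ≡ 2554 (mod 3713)
5^512 ≡ 2554^2 = 6522916 ≡ 2888 (mod 3713)
5^1024 ≡ 2888^2 = 8340544 ≡ 1146 (mod 3713)
5^2048 ≡ 1146^2 = 1313316 ≡ 2627 (mod 3713)
3712 = 2048 + 1024 + 512 + 128 in binary powers of 2.
So 5^3712 ≡ 2627 · 1146 · 2888 · 2965 ≡ 3391 (mod 3713).
Since 3391 ≠ 1, base 5 is a Fermat witness: 3713 is composite.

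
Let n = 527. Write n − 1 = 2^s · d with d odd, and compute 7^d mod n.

527 − 1 = 526 = 2^1 · 263, so d = 263.
7^1 ≡ 7 (mod 527)
7^2 ≡ 7^2 = 49 ≡ 49 (mod 527)
7^4 ≡ 49^2 = 2401 ≡ 293 (mod 527)
7^8 ≡ 293^2 = 85849 ≡ 475 (mod 527)
7^16 ≡ 475^2 = 225625 ≡ 69 (mod 527)
7^32 ≡ 69^2 = 4761 ≡ 18 (mod 527)
7^64 ≡ 18^2 = 324 ≡ 324 (mod 527)
7^128 ≡ 324^2 = 104976 ≡ 103 (mod 527)
7^256 ≡ 103^2 = 10609 ≡ 69 (mod 527)
263 = 256 + 4 + 2 + 1 in binary powers of 2.
So 7^263 ≡ 69 · 293 · 49 · 7 ≡ 165 (mod 527).
Squaring chain: 165; never reaches −1, so base 7 is a Miller–Rabin witness that 527 is composite.

165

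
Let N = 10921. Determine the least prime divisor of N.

67

10921 is odd.
Digit sum 13, not divisible by 3.
Ends in 1: not divisible by 5.
7: 10921 = 7·1560 + 1
11: 10921 = 11·992 + 9
13: 10921 = 13·840 + 1
17: 10921 = 17·642 + 7
19: 10921 = 19·574 + 15
23: 10921 = 23·474 + 19
29: 10921 = 29·376 + 17
31: 10921 = 31·352 + 9
37: 10921 = 37·295 + 6
41: 10921 = 41·266 + 15
43: 10921 = 43·253 + 42
47: 10921 = 47·232 + 17
53: 10921 = 53·206 + 3
59: 10921 = 59·185 + 6
61: 10921 = 61·179 + 2
67: 10921 = 67·163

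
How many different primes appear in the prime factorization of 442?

3

442 = 2 · 221
221 = 13 · 17
442 = 2 · 13 · 17, which has 3 distinct prime factors.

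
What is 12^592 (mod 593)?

12^1 ≡ 12 (mod 593)
12^2 ≡ 12^2 = 144 ≡ 144 (mod 593)
12^4 ≡ 144^2 = 20736 ≡ 574 (mod 593)
12^8 ≡ 574^2 = 329476 ≡ 361 (mod 593)
12^16 ≡ 361^2 = 130321 ≡ 454 (mod 593)
12^32 ≡ 454^2 = 206116 ≡ 345 (mod 593)
12^64 ≡ 345^2 = 119025 ≡ 425 (mod 593)
12^128 ≡ 425^2 = 180625 ≡ 353 (mod 593)
12^256 ≡ 353^2 = 124609 ≡ 79 (mod 593)
12^512 ≡ 79^2 = 6241 ≡ 311 (mod 593)
592 = 512 + 64 + 16 in binary powers of 2.
So 12^592 ≡ 311 · 425 · 454 ≡ 1 (mod 593).
Since the result is 1, base 12 gives no evidence that 593 is composite.

1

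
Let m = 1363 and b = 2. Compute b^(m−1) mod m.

361

2^1 ≡ 2 (mod 1363)
2^2 ≡ 2^2 = 4 ≡ 4 (mod 1363)
2^4 ≡ 4^2 = 16 ≡ 16 (mod 1363)
2^8 ≡ 16^2 = 256 ≡ 256 (mod 1363)
2^16 ≡ 256^2 = 65536 ≡ 112 (mod 1363)
2^32 ≡ 112^2 = 12544 ≡ 277 (mod 1363)
2^64 ≡ 277^2 = 76729 ≡ 401 (mod 1363)
2^128 ≡ 401^2 = 160801 ≡ 1330 (mod 1363)
2^256 ≡ 1330^2 = 1768900 ≡ 1089 (mod 1363)
2^512 ≡ 1089^2 = 1185921 ≡ 111 (mod 1363)
2^1024 ≡ 111^2 = 12321 ≡ 54 (mod 1363)
1362 = 1024 + 256 + 64 + 16 + 2 in binary powers of 2.
So 2^1362 ≡ 54 · 1089 · 401 · 112 · 4 ≡ 361 (mod 1363).
Since 361 ≠ 1, base 2 is a Fermat witness: 1363 is composite.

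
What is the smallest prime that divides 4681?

31

4681 is odd.
Digit sum 19, not divisible by 3.
Ends in 1: not divisible by 5.
7: 4681 = 7·668 + 5
11: 4681 = 11·425 + 6
13: 4681 = 13·360 + 1
17: 4681 = 17·275 + 6
19: 4681 = 19·246 + 7
23: 4681 = 23·203 + 12
29: 4681 = 29·161 + 12
31: 4681 = 31·151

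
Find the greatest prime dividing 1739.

1739 = 37 · 47
47 is prime.
So 1739 = 37 · 47; the largest prime factor is 47.

47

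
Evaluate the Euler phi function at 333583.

311040

Factor: 333583 = 19 · 97 · 181.
φ(333583) = (19−1) · (97−1) · (181−1) = 18 · 96 · 180 = 311040.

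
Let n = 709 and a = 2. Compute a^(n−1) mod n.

1

2^1 ≡ 2 (mod 709)
2^2 ≡ 2^2 = 4 ≡ 4 (mod 709)
2^4 ≡ 4^2 = 16 ≡ 16 (mod 709)
2^8 ≡ 16^2 = 256 ≡ 256 (mod 709)
2^16 ≡ 256^2 = 65536 ≡ 308 (mod 709)
2^32 ≡ 308^2 = 94864 ≡ 567 (mod 709)
2^64 ≡ 567^2 = 321489 ≡ 312 (mod 709)
2^128 ≡ 312^2 = 97344 ≡ 211 (mod 709)
2^256 ≡ 211^2 = 44521 ≡ 563 (mod 709)
2^512 ≡ 563^2 = 316969 ≡ 46 (mod 709)
708 = 512 + 128 + 64 + 4 in binary powers of 2.
So 2^708 ≡ 46 · 211 · 312 · 16 ≡ 1 (mod 709).
Since the result is 1, base 2 gives no evidence that 709 is composite.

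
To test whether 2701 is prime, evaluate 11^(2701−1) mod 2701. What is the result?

2554

11^1 ≡ 11 (mod 2701)
11^2 ≡ 11^2 = 121 ≡ 121 (mod 2701)
11^4 ≡ 121^2 = 14641 ≡ 1136 (mod 2701)
11^8 ≡ 1136^2 = 1290496 ≡ 2119 (mod 2701)
11^16 ≡ 2119^2 = 4490161 ≡ 1099 (mod 2701)
11^32 ≡ 1099^2 = 1207801 ≡ 454 (mod 2701)
11^64 ≡ 454^2 = 206116 ≡ 840 (mod 2701)
11^128 ≡ 840^2 = 705600 ≡ 639 (mod 2701)
11^256 ≡ 639^2 = 408321 ≡ 470 (mod 2701)
11^512 ≡ 470^2 = 220900 ≡ 2119 (mod 2701)
11^1024 ≡ 2119^2 = 4490161 ≡ 1099 (mod 2701)
11^2048 ≡ 1099^2 = 1207801 ≡ 454 (mod 2701)
2700 = 2048 + 512 + 128 + 8 + 4 in binary powers of 2.
So 11^2700 ≡ 454 · 2119 · 639 · 2119 · 1136 ≡ 2554 (mod 2701).
Since 2554 ≠ 1, base 11 is a Fermat witness: 2701 is composite.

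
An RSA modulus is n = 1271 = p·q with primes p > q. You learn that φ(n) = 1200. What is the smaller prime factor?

φ(n) = (p−1)(q−1) = n − (p+q) + 1, so p + q = 1271 − 1200 + 1 = 72.
p and q are the roots of t² − 72t + 1271 = 0.
Discriminant: 72² − 4·1271 = 5184 − 5084 = 100; √100 = 10.
q = (72 − 10)/2 = 31, p = (72 + 10)/2 = 41.
Check: 31 · 41 = 1271.

31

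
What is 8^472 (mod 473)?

8^1 ≡ 8 (mod 473)
8^2 ≡ 8^2 = 64 ≡ 64 (mod 473)
8^4 ≡ 64^2 = 4096 ≡ 312 (mod 473)
8^8 ≡ 312^2 = 97344 ≡ 379 (mod 473)
8^16 ≡ 379^2 = 143641 ≡ 322 (mod 473)
8^32 ≡ 322^2 = 103684 ≡ 97 (mod 473)
8^64 ≡ 97^2 = 9409 ≡ 422 (mod 473)
8^128 ≡ 422^2 = 178084 ≡ 236 (mod 473)
8^256 ≡ 236^2 = 55696 ≡ 355 (mod 473)
472 = 256 + 128 + 64 + 16 + 8 in binary powers of 2.
So 8^472 ≡ 355 · 236 · 422 · 322 · 379 ≡ 262 (mod 473).
Since 262 ≠ 1, base 8 is a Fermat witness: 473 is composite.

262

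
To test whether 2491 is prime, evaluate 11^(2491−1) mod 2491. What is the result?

11^1 ≡ 11 (mod 2491)
11^2 ≡ 11^2 = 121 ≡ 121 (mod 2491)
11^4 ≡ 121^2 = 14641 ≡ 2186 (mod 2491)
11^8 ≡ 2186^2 = 4778596 ≡ 858 (mod 2491)
11^16 ≡ 858^2 = 736164 ≡ 1319 (mod 2491)
11^32 ≡ 1319^2 = 1739761 ≡ 1043 (mod 2491)
11^64 ≡ 1043^2 = 1087849 ≡ 1773 (mod 2491)
11^128 ≡ 1773^2 = 3143529 ≡ 2378 (mod 2491)
11^256 ≡ 2378^2 = 5654884 ≡ 314 (mod 2491)
11^512 ≡ 314^2 = 98596 ≡ 1447 (mod 2491)
11^1024 ≡ 1447^2 = 2093809 ≡ 1369 (mod 2491)
11^2048 ≡ 1369^2 = 1874161 ≡ 929 (mod 2491)
2490 = 2048 + 256 + 128 + 32 + 16 + 8 + 2 in binary powers of 2.
So 11^2490 ≡ 929 · 314 · 2378 · 1043 · 1319 · 858 · 121 ≡ 1353 (mod 2491).
Since 1353 ≠ 1, base 11 is a Fermat witness: 2491 is composite.

1353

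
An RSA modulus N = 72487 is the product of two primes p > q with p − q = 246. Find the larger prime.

419

Since p = q + 246, we have 72487 = q(q + 246), so q² + 246q − 72487 = 0.
Discriminant: 246² + 4·72487 = 60516 + 289948 = 350464; √350464 = 592.
q = (−246 + 592)/2 = 173, and p = q + 246 = 419.
Check: 173 · 419 = 72487.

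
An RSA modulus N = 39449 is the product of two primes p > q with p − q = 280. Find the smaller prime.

Since p = q + 280, we have 39449 = q(q + 280), so q² + 280q − 39449 = 0.
Discriminant: 280² + 4·39449 = 78400 + 157796 = 236196; √236196 = 486.
q = (−280 + 486)/2 = 103, and p = q + 280 = 383.
Check: 103 · 383 = 39449.

103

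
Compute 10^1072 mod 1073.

10^1 ≡ 10 (mod 1073)
10^2 ≡ 10^2 = 100 ≡ 100 (mod 1073)
10^4 ≡ 100^2 = 10000 ≡ 343 (mod 1073)
10^8 ≡ 343^2 = 117649 ≡ 692 (mod 1073)
10^16 ≡ 692^2 = 478864 ≡ 306 (mod 1073)
10^32 ≡ 306^2 = 93636 ≡ 285 (mod 1073)
10^64 ≡ 285^2 = 81225 ≡ 750 (mod 1073)
10^128 ≡ 750^2 = 562500 ≡ 248 (mod 1073)
10^256 ≡ 248^2 = 61504 ≡ 343 (mod 1073)
10^512 ≡ 343^2 = 117649 ≡ 692 (mod 1073)
10^1024 ≡ 692^2 = 478864 ≡ 306 (mod 1073)
1072 = 1024 + 32 + 16 in binary powers of 2.
So 10^1072 ≡ 306 · 285 · 306 ≡ 750 (mod 1073).
Since 750 ≠ 1, base 10 is a Fermat witness: 1073 is composite.

750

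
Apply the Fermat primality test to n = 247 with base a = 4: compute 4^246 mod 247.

4^1 ≡ 4 (mod 247)
4^2 ≡ 4^2 = 16 ≡ 16 (mod 247)
4^4 ≡ 16^2 = 256 ≡ 9 (mod 247)
4^8 ≡ 9^2 = 81 ≡ 81 (mod 247)
4^16 ≡ 81^2 = 6561 ≡ 139 (mod 247)
4^32 ≡ 139^2 = 19321 ≡ 55 (mod 247)
4^64 ≡ 55^2 = 3025 ≡ 61 (mod 247)
4^128 ≡ 61^2 = 3721 ≡ 16 (mod 247)
246 = 128 + 64 + 32 + 16 + 4 + 2 in binary powers of 2.
So 4^246 ≡ 16 · 61 · 55 · 139 · 9 · 16 ≡ 235 (mod 247).
Since 235 ≠ 1, base 4 is a Fermat witness: 247 is composite.

235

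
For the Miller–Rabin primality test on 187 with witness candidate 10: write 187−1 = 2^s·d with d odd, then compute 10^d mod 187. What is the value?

187 − 1 = 186 = 2^1 · 93, so d = 93.
10^1 ≡ 10 (mod 187)
10^2 ≡ 10^2 = 100 ≡ 100 (mod 187)
10^4 ≡ 100^2 = 10000 ≡ 89 (mod 187)
10^8 ≡ 89^2 = 7921 ≡ 67 (mod 187)
10^16 ≡ 67^2 = 4489 ≡ 1 (mod 187)
10^32 ≡ 1^2 = 1 ≡ 1 (mod 187)
10^64 ≡ 1^2 = 1 ≡ 1 (mod 187)
93 = 64 + 16 + 8 + 4 + 1 in binary powers of 2.
So 10^93 ≡ 1 · 1 · 67 · 89 · 10 ≡ 164 (mod 187).
Squaring chain: 164; never reaches −1, so base 10 is a Miller–Rabin witness that 187 is composite.

164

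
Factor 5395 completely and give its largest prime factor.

5395 = 5 · 1079
1079 = 13 · 83
83 is prime.
So 5395 = 5 · 13 · 83; the largest prime factor is 83.

83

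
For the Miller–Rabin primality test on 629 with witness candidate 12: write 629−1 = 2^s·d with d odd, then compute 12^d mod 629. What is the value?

629 − 1 = 628 = 2^2 · 157, so d = 157.
12^1 ≡ 12 (mod 629)
12^2 ≡ 12^2 = 144 ≡ 144 (mod 629)
12^4 ≡ 144^2 = 20736 ≡ 608 (mod 629)
12^8 ≡ 608^2 = 369664 ≡ 441 (mod 629)
12^16 ≡ 441^2 = 194481 ≡ 120 (mod 629)
12^32 ≡ 120^2 = 14400 ≡ 562 (mod 629)
12^64 ≡ 562^2 = 315844 ≡ 86 (mod 629)
12^128 ≡ 86^2 = 7396 ≡ 477 (mod 629)
157 = 128 + 16 + 8 + 4 + 1 in binary powers of 2.
So 12^157 ≡ 477 · 120 · 441 · 608 · 12 ≡ 201 (mod 629).
Squaring chain: 201 → 145; never reaches −1, so base 12 is a Miller–Rabin witness that 629 is composite.

201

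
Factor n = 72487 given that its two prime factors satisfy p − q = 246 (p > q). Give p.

419

Since p = q + 246, we have 72487 = q(q + 246), so q² + 246q − 72487 = 0.
Discriminant: 246² + 4·72487 = 60516 + 289948 = 350464; √350464 = 592.
q = (−246 + 592)/2 = 173, and p = q + 246 = 419.
Check: 173 · 419 = 72487.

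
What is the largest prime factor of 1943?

1943 = 29 · 67
67 is prime.
So 1943 = 29 · 67; the largest prime factor is 67.

67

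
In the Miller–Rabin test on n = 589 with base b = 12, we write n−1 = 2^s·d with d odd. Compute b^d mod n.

151

589 − 1 = 588 = 2^2 · 147, so d = 147.
12^1 ≡ 12 (mod 589)
12^2 ≡ 12^2 = 144 ≡ 144 (mod 589)
12^4 ≡ 144^2 = 20736 ≡ 121 (mod 589)
12^8 ≡ 121^2 = 14641 ≡ 505 (mod 589)
12^16 ≡ 505^2 = 255025 ≡ 577 (mod 589)
12^32 ≡ 577^2 = 332929 ≡ 144 (mod 589)
12^64 ≡ 144^2 = 20736 ≡ 121 (mod 589)
12^128 ≡ 121^2 = 14641 ≡ 505 (mod 589)
147 = 128 + 16 + 2 + 1 in binary powers of 2.
So 12^147 ≡ 505 · 577 · 144 · 12 ≡ 151 (mod 589).
Squaring chain: 151 → 419; never reaches −1, so base 12 is a Miller–Rabin witness that 589 is composite.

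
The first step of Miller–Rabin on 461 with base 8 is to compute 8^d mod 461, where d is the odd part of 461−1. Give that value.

461 − 1 = 460 = 2^2 · 115, so d = 115.
8^1 ≡ 8 (mod 461)
8^2 ≡ 8^2 = 64 ≡ 64 (mod 461)
8^4 ≡ 64^2 = 4096 ≡ 408 (mod 461)
8^8 ≡ 408^2 = 166464 ≡ 43 (mod 461)
8^16 ≡ 43^2 = 1849 ≡ 5 (mod 461)
8^32 ≡ 5^2 = 25 ≡ 25 (mod 461)
8^64 ≡ 25^2 = 625 ≡ 164 (mod 461)
115 = 64 + 32 + 16 + 2 + 1 in binary powers of 2.
So 8^115 ≡ 164 · 25 · 5 · 64 · 8 ≡ 413 (mod 461).
Squaring chain: 413 → 460; reaches −1, so base 8 does not prove 461 composite.

413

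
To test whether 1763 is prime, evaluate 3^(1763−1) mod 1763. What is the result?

3^1 ≡ 3 (mod 1763)
3^2 ≡ 3^2 = 9 ≡ 9 (mod 1763)
3^4 ≡ 9^2 = 81 ≡ 81 (mod 1763)
3^8 ≡ 81^2 = 6561 ≡ 1272 (mod 1763)
3^16 ≡ 1272^2 = 1617984 ≡ 1313 (mod 1763)
3^32 ≡ 1313^2 = 1723969 ≡ 1518 (mod 1763)
3^64 ≡ 1518^2 = 2304324 ≡ 83 (mod 1763)
3^128 ≡ 83^2 = 6889 ≡ 1600 (mod 1763)
3^256 ≡ 1600^2 = 2560000 ≡ 124 (mod 1763)
3^512 ≡ 124^2 = 15376 ≡ 1272 (mod 1763)
3^1024 ≡ 1272^2 = 1617984 ≡ 1313 (mod 1763)
1762 = 1024 + 512 + 128 + 64 + 32 + 2 in binary powers of 2.
So 3^1762 ≡ 1313 · 1272 · 1600 · 83 · 1518 · 9 ≡ 583 (mod 1763).
Since 583 ≠ 1, base 3 is a Fermat witness: 1763 is composite.

583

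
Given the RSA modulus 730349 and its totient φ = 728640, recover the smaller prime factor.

φ(n) = (p−1)(q−1) = n − (p+q) + 1, so p + q = 730349 − 728640 + 1 = 1710.
p and q are the roots of t² − 1710t + 730349 = 0.
Discriminant: 1710² − 4·730349 = 2924100 − 2921396 = 2704; √2704 = 52.
q = (1710 − 52)/2 = 829, p = (1710 + 52)/2 = 881.
Check: 829 · 881 = 730349.

829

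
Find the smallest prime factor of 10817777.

10817777 is odd.
Digit sum 38, not divisible by 3.
Ends in 7: not divisible by 5.
7: 10817777 = 7·1545396 + 5
11: 10817777 = 11·983434 + 3
13: 10817777 = 13·832136 + 9
17: 10817777 = 17·636339 + 14
19: 10817777 = 19·569356 + 13
23: 10817777 = 23·470338 + 3
29: 10817777 = 29·373026 + 23
31: 10817777 = 31·348960 + 17
37: 10817777 = 37·292372 + 13
41: 10817777 = 41·263848 + 9
43: 10817777 = 43·251576 + 9
47: 10817777 = 47·230165 + 22
53: 10817777 = 53·204109

53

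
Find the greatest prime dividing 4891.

4891 = 67 · 73
73 is prime.
So 4891 = 67 · 73; the largest prime factor is 73.

73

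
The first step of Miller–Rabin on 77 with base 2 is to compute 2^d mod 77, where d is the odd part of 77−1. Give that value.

72

77 − 1 = 76 = 2^2 · 19, so d = 19.
2^1 ≡ 2 (mod 77)
2^2 ≡ 2^2 = 4 ≡ 4 (mod 77)
2^4 ≡ 4^2 = 16 ≡ 16 (mod 77)
2^8 ≡ 16^2 = 256 ≡ 25 (mod 77)
2^16 ≡ 25^2 = 625 ≡ 9 (mod 77)
19 = 16 + 2 + 1 in binary powers of 2.
So 2^19 ≡ 9 · 4 · 2 ≡ 72 (mod 77).
Squaring chain: 72 → 25; never reaches −1, so base 2 is a Miller–Rabin witness that 77 is composite.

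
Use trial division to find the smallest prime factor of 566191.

23

566191 is odd.
Digit sum 28, not divisible by 3.
Ends in 1: not divisible by 5.
7: 566191 = 7·80884 + 3
11: 566191 = 11·51471 + 10
13: 566191 = 13·43553 + 2
17: 566191 = 17·33305 + 6
19: 566191 = 19·29799 + 10
23: 566191 = 23·24617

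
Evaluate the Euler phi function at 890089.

Factor: 890089 = 73 · 89 · 137.
φ(890089) = (73−1) · (89−1) · (137−1) = 72 · 88 · 136 = 861696.

861696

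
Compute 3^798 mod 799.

784

3^1 ≡ 3 (mod 799)
3^2 ≡ 3^2 = 9 ≡ 9 (mod 799)
3^4 ≡ 9^2 = 81 ≡ 81 (mod 799)
3^8 ≡ 81^2 = 6561 ≡ 169 (mod 799)
3^16 ≡ 169^2 = 28561 ≡ 596 (mod 799)
3^32 ≡ 596^2 = 355216 ≡ 460 (mod 799)
3^64 ≡ 460^2 = 211600 ≡ 664 (mod 799)
3^128 ≡ 664^2 = 440896 ≡ 647 (mod 799)
3^256 ≡ 647^2 = 418609 ≡ 732 (mod 799)
3^512 ≡ 732^2 = 535824 ≡ 494 (mod 799)
798 = 512 + 256 + 16 + 8 + 4 + 2 in binary powers of 2.
So 3^798 ≡ 494 · 732 · 596 · 169 · 81 · 9 ≡ 784 (mod 799).
Since 784 ≠ 1, base 3 is a Fermat witness: 799 is composite.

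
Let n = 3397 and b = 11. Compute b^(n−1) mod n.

699

11^1 ≡ 11 (mod 3397)
11^2 ≡ 11^2 = 121 ≡ 121 (mod 3397)
11^4 ≡ 121^2 = 14641 ≡ 1053 (mod 3397)
11^8 ≡ 1053^2 = 1108809 ≡ 1387 (mod 3397)
11^16 ≡ 1387^2 = 1923769 ≡ 1067 (mod 3397)
11^32 ≡ 1067^2 = 1138489 ≡ 494 (mod 3397)
11^64 ≡ 494^2 = 244036 ≡ 2849 (mod 3397)
11^128 ≡ 2849^2 = 8116801 ≡ 1368 (mod 3397)
11^256 ≡ 1368^2 = 1871424 ≡ 3074 (mod 3397)
11^512 ≡ 3074^2 = 9449476 ≡ 2419 (mod 3397)
11^1024 ≡ 2419^2 = 5851561 ≡ 1927 (mod 3397)
11^2048 ≡ 1927^2 = 3713329 ≡ 408 (mod 3397)
3396 = 2048 + 1024 + 256 + 64 + 4 in binary powers of 2.
So 11^3396 ≡ 408 · 1927 · 3074 · 2849 · 1053 ≡ 699 (mod 3397).
Since 699 ≠ 1, base 11 is a Fermat witness: 3397 is composite.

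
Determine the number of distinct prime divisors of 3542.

4

3542 = 2 · 1771
1771 = 7 · 253
253 = 11 · 23
3542 = 2 · 7 · 11 · 23, which has 4 distinct prime factors.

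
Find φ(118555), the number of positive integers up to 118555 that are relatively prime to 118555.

Factor: 118555 = 5 · 131 · 181.
φ(118555) = (5−1) · (131−1) · (181−1) = 4 · 130 · 180 = 93600.

93600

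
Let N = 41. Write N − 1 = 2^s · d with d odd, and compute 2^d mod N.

41 − 1 = 40 = 2^3 · 5, so d = 5.
2^1 ≡ 2 (mod 41)
2^2 ≡ 2^2 = 4 ≡ 4 (mod 41)
2^4 ≡ 4^2 = 16 ≡ 16 (mod 41)
5 = 4 + 1 in binary powers of 2.
So 2^5 ≡ 16 · 2 ≡ 32 (mod 41).
Squaring chain: 32 → 40 → 1; reaches −1, so base 2 does not prove 41 composite.

32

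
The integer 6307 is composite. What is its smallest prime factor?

6307 is odd.
Digit sum 16, not divisible by 3.
Ends in 7: not divisible by 5.
7: 6307 = 7·901

7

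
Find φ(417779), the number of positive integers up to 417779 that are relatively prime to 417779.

Factor: 417779 = 59 · 73 · 97.
φ(417779) = (59−1) · (73−1) · (97−1) = 58 · 72 · 96 = 400896.

400896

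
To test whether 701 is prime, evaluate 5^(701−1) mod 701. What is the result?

1

5^1 ≡ 5 (mod 701)
5^2 ≡ 5^2 = 25 ≡ 25 (mod 701)
5^4 ≡ 25^2 = 625 ≡ 625 (mod 701)
5^8 ≡ 625^2 = 390625 ≡ 168 (mod 701)
5^16 ≡ 168^2 = 28224 ≡ 184 (mod 701)
5^32 ≡ 184^2 = 33856 ≡ 208 (mod 701)
5^64 ≡ 208^2 = 43264 ≡ 503 (mod 701)
5^128 ≡ 503^2 = 253009 ≡ 649 (mod 701)
5^256 ≡ 649^2 = 421201 ≡ 601 (mod 701)
5^512 ≡ 601^2 = 361201 ≡ 186 (mod 701)
700 = 512 + 128 + 32 + 16 + 8 + 4 in binary powers of 2.
So 5^700 ≡ 186 · 649 · 208 · 184 · 168 · 625 ≡ 1 (mod 701).
Since the result is 1, base 5 gives no evidence that 701 is composite.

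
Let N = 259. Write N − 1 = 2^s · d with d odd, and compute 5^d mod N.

97

259 − 1 = 258 = 2^1 · 129, so d = 129.
5^1 ≡ 5 (mod 259)
5^2 ≡ 5^2 = 25 ≡ 25 (mod 259)
5^4 ≡ 25^2 = 625 ≡ 107 (mod 259)
5^8 ≡ 107^2 = 11449 ≡ 53 (mod 259)
5^16 ≡ 53^2 = 2809 ≡ 219 (mod 259)
5^32 ≡ 219^2 = 47961 ≡ 46 (mod 259)
5^64 ≡ 46^2 = 2116 ≡ 44 (mod 259)
5^128 ≡ 44^2 = 1936 ≡ 123 (mod 259)
129 = 128 + 1 in binary powers of 2.
So 5^129 ≡ 123 · 5 ≡ 97 (mod 259).
Squaring chain: 97; never reaches −1, so base 5 is a Miller–Rabin witness that 259 is composite.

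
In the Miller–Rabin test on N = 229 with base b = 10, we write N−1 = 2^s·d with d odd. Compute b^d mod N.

229 − 1 = 228 = 2^2 · 57, so d = 57.
10^1 ≡ 10 (mod 229)
10^2 ≡ 10^2 = 100 ≡ 100 (mod 229)
10^4 ≡ 100^2 = 10000 ≡ 153 (mod 229)
10^8 ≡ 153^2 = 23409 ≡ 51 (mod 229)
10^16 ≡ 51^2 = 2601 ≡ 82 (mod 229)
10^32 ≡ 82^2 = 6724 ≡ 83 (mod 229)
57 = 32 + 16 + 8 + 1 in binary powers of 2.
So 10^57 ≡ 83 · 82 · 51 · 10 ≡ 107 (mod 229).
Squaring chain: 107 → 228; reaches −1, so base 10 does not prove 229 composite.

107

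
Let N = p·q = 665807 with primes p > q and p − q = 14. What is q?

Since p = q + 14, we have 665807 = q(q + 14), so q² + 14q − 665807 = 0.
Discriminant: 14² + 4·665807 = 196 + 2663228 = 2663424; √2663424 = 1632.
q = (−14 + 1632)/2 = 809, and p = q + 14 = 823.
Check: 809 · 823 = 665807.

809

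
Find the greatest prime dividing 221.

221 = 13 · 17
17 is prime.
So 221 = 13 · 17; the largest prime factor is 17.

17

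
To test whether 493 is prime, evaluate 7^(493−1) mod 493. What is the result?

455

7^1 ≡ 7 (mod 493)
7^2 ≡ 7^2 = 49 ≡ 49 (mod 493)
7^4 ≡ 49^2 = 2401 ≡ 429 (mod 493)
7^8 ≡ 429^2 = 184041 ≡ 152 (mod 493)
7^16 ≡ 152^2 = 23104 ≡ 426 (mod 493)
7^32 ≡ 426^2 = 181476 ≡ 52 (mod 493)
7^64 ≡ 52^2 = 2704 ≡ 239 (mod 493)
7^128 ≡ 239^2 = 57121 ≡ 426 (mod 493)
7^256 ≡ 426^2 = 181476 ≡ 52 (mod 493)
492 = 256 + 128 + 64 + 32 + 8 + 4 in binary powers of 2.
So 7^492 ≡ 52 · 426 · 239 · 52 · 152 · 429 ≡ 455 (mod 493).
Since 455 ≠ 1, base 7 is a Fermat witness: 493 is composite.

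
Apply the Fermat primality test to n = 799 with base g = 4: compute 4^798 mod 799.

747

4^1 ≡ 4 (mod 799)
4^2 ≡ 4^2 = 16 ≡ 16 (mod 799)
4^4 ≡ 16^2 = 256 ≡ 256 (mod 799)
4^8 ≡ 256^2 = 65536 ≡ 18 (mod 799)
4^16 ≡ 18^2 = 324 ≡ 324 (mod 799)
4^32 ≡ 324^2 = 104976 ≡ 307 (mod 799)
4^64 ≡ 307^2 = 94249 ≡ 766 (mod 799)
4^128 ≡ 766^2 = 586756 ≡ 290 (mod 799)
4^256 ≡ 290^2 = 84100 ≡ 205 (mod 799)
4^512 ≡ 205^2 = 42025 ≡ 477 (mod 799)
798 = 512 + 256 + 16 + 8 + 4 + 2 in binary powers of 2.
So 4^798 ≡ 477 · 205 · 324 · 18 · 256 · 16 ≡ 747 (mod 799).
Since 747 ≠ 1, base 4 is a Fermat witness: 799 is composite.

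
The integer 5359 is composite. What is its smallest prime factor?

5359 is odd.
Digit sum 22, not divisible by 3.
Ends in 9: not divisible by 5.
7: 5359 = 7·765 + 4
11: 5359 = 11·487 + 2
13: 5359 = 13·412 + 3
17: 5359 = 17·315 + 4
19: 5359 = 19·282 + 1
23: 5359 = 23·233

23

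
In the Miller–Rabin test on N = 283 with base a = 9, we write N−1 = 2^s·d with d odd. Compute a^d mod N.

283 − 1 = 282 = 2^1 · 141, so d = 141.
9^1 ≡ 9 (mod 283)
9^2 ≡ 9^2 = 81 ≡ 81 (mod 283)
9^4 ≡ 81^2 = 6561 ≡ 52 (mod 283)
9^8 ≡ 52^2 = 2704 ≡ 157 (mod 283)
9^16 ≡ 157^2 = 24649 ≡ 28 (mod 283)
9^32 ≡ 28^2 = 784 ≡ 218 (mod 283)
9^64 ≡ 218^2 = 47524 ≡ 263 (mod 283)
9^128 ≡ 263^2 = 69169 ≡ 117 (mod 283)
141 = 128 + 8 + 4 + 1 in binary powers of 2.
So 9^141 ≡ 117 · 157 · 52 · 9 ≡ 1 (mod 283).
Since 9^d ≡ 1 (mod 283), base 9 does not prove 283 composite.

1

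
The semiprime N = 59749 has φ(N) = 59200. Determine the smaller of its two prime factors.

149

φ(n) = (p−1)(q−1) = n − (p+q) + 1, so p + q = 59749 − 59200 + 1 = 550.
p and q are the roots of t² − 550t + 59749 = 0.
Discriminant: 550² − 4·59749 = 302500 − 238996 = 63504; √63504 = 252.
q = (550 − 252)/2 = 149, p = (550 + 252)/2 = 401.
Check: 149 · 401 = 59749.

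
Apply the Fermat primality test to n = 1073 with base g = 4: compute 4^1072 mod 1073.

4^1 ≡ 4 (mod 1073)
4^2 ≡ 4^2 = 16 ≡ 16 (mod 1073)
4^4 ≡ 16^2 = 256 ≡ 256 (mod 1073)
4^8 ≡ 256^2 = 65536 ≡ 83 (mod 1073)
4^16 ≡ 83^2 = 6889 ≡ 451 (mod 1073)
4^32 ≡ 451^2 = 203401 ≡ 604 (mod 1073)
4^64 ≡ 604^2 = 364816 ≡ 1069 (mod 1073)
4^128 ≡ 1069^2 = 1142761 ≡ 16 (mod 1073)
4^256 ≡ 16^2 = 256 ≡ 256 (mod 1073)
4^512 ≡ 256^2 = 65536 ≡ 83 (mod 1073)
4^1024 ≡ 83^2 = 6889 ≡ 451 (mod 1073)
1072 = 1024 + 32 + 16 in binary powers of 2.
So 4^1072 ≡ 451 · 604 · 451 ≡ 1069 (mod 1073).
Since 1069 ≠ 1, base 4 is a Fermat witness: 1073 is composite.

1069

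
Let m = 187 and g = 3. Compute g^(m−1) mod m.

3^1 ≡ 3 (mod 187)
3^2 ≡ 3^2 = 9 ≡ 9 (mod 187)
3^4 ≡ 9^2 = 81 ≡ 81 (mod 187)
3^8 ≡ 81^2 = 6561 ≡ 16 (mod 187)
3^16 ≡ 16^2 = 256 ≡ 69 (mod 187)
3^32 ≡ 69^2 = 4761 ≡ 86 (mod 187)
3^64 ≡ 86^2 = 7396 ≡ 103 (mod 187)
3^128 ≡ 103^2 = 10609 ≡ 137 (mod 187)
186 = 128 + 32 + 16 + 8 + 2 in binary powers of 2.
So 3^186 ≡ 137 · 86 · 69 · 16 · 9 ≡ 25 (mod 187).
Since 25 ≠ 1, base 3 is a Fermat witness: 187 is composite.

25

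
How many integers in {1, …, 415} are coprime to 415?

Factor: 415 = 5 · 83.
φ(415) = (5−1) · (83−1) = 4 · 82 = 328.

328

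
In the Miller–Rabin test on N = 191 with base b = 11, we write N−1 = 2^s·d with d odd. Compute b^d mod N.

191 − 1 = 190 = 2^1 · 95, so d = 95.
11^1 ≡ 11 (mod 191)
11^2 ≡ 11^2 = 121 ≡ 121 (mod 191)
11^4 ≡ 121^2 = 14641 ≡ 125 (mod 191)
11^8 ≡ 125^2 = 15625 ≡ 154 (mod 191)
11^16 ≡ 154^2 = 23716 ≡ 32 (mod 191)
11^32 ≡ 32^2 = 1024 ≡ 69 (mod 191)
11^64 ≡ 69^2 = 4761 ≡ 177 (mod 191)
95 = 64 + 16 + 8 + 4 + 2 + 1 in binary powers of 2.
So 11^95 ≡ 177 · 32 · 154 · 125 · 121 · 11 ≡ 190 (mod 191).
Since 11^d ≡ 190 (mod 191), base 11 does not prove 191 composite.

190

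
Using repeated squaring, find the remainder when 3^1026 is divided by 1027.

3^1 ≡ 3 (mod 1027)
3^2 ≡ 3^2 = 9 ≡ 9 (mod 1027)
3^4 ≡ 9^2 = 81 ≡ 81 (mod 1027)
3^8 ≡ 81^2 = 6561 ≡ 399 (mod 1027)
3^16 ≡ 399^2 = 159201 ≡ 16 (mod 1027)
3^32 ≡ 16^2 = 256 ≡ 256 (mod 1027)
3^64 ≡ 256^2 = 65536 ≡ 835 (mod 1027)
3^128 ≡ 835^2 = 697225 ≡ 919 (mod 1027)
3^256 ≡ 919^2 = 844561 ≡ 367 (mod 1027)
3^512 ≡ 367^2 = 134689 ≡ 152 (mod 1027)
3^1024 ≡ 152^2 = 23104 ≡ 510 (mod 1027)
1026 = 1024 + 2 in binary powers of 2.
So 3^1026 ≡ 510 · 9 ≡ 482 (mod 1027).
Since 482 ≠ 1, base 3 is a Fermat witness: 1027 is composite.

482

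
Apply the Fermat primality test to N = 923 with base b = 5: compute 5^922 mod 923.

25

5^1 ≡ 5 (mod 923)
5^2 ≡ 5^2 = 25 ≡ 25 (mod 923)
5^4 ≡ 25^2 = 625 ≡ 625 (mod 923)
5^8 ≡ 625^2 = 390625 ≡ 196 (mod 923)
5^16 ≡ 196^2 = 38416 ≡ 573 (mod 923)
5^32 ≡ 573^2 = 328329 ≡ 664 (mod 923)
5^64 ≡ 664^2 = 440896 ≡ 625 (mod 923)
5^128 ≡ 625^2 = 390625 ≡ 196 (mod 923)
5^256 ≡ 196^2 = 38416 ≡ 573 (mod 923)
5^512 ≡ 573^2 = 328329 ≡ 664 (mod 923)
922 = 512 + 256 + 128 + 16 + 8 + 2 in binary powers of 2.
So 5^922 ≡ 664 · 573 · 196 · 573 · 196 · 25 ≡ 25 (mod 923).
Since 25 ≠ 1, base 5 is a Fermat witness: 923 is composite.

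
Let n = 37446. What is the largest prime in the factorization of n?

37446 = 2 · 18723
18723 = 3 · 6241
6241 = 79 · 79
79 = 79 · 1
So 37446 = 2 · 3 · 79^2; the largest prime factor is 79.

79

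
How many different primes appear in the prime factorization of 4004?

4

4004 = 2^2 · 1001
1001 = 7 · 143
143 = 11 · 13
4004 = 2^2 · 7 · 11 · 13, which has 4 distinct prime factors.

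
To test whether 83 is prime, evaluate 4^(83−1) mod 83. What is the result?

1

4^1 ≡ 4 (mod 83)
4^2 ≡ 4^2 = 16 ≡ 16 (mod 83)
4^4 ≡ 16^2 = 256 ≡ 7 (mod 83)
4^8 ≡ 7^2 = 49 ≡ 49 (mod 83)
4^16 ≡ 49^2 = 2401 ≡ 77 (mod 83)
4^32 ≡ 77^2 = 5929 ≡ 36 (mod 83)
4^64 ≡ 36^2 = 1296 ≡ 51 (mod 83)
82 = 64 + 16 + 2 in binary powers of 2.
So 4^82 ≡ 51 · 77 · 16 ≡ 1 (mod 83).
Since the result is 1, base 4 gives no evidence that 83 is composite.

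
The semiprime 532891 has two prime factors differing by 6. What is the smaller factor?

Since p = q + 6, we have 532891 = q(q + 6), so q² + 6q − 532891 = 0.
Discriminant: 6² + 4·532891 = 36 + 2131564 = 2131600; √2131600 = 1460.
q = (−6 + 1460)/2 = 727, and p = q + 6 = 733.
Check: 727 · 733 = 532891.

727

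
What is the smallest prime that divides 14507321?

83

14507321 is odd.
Digit sum 23, not divisible by 3.
Ends in 1: not divisible by 5.
7: 14507321 = 7·2072474 + 3
11: 14507321 = 11·1318847 + 4
13: 14507321 = 13·1115947 + 10
17: 14507321 = 17·853371 + 14
19: 14507321 = 19·763543 + 4
23: 14507321 = 23·630753 + 2
29: 14507321 = 29·500252 + 13
31: 14507321 = 31·467978 + 3
37: 14507321 = 37·392089 + 28
41: 14507321 = 41·353837 + 4
43: 14507321 = 43·337379 + 24
47: 14507321 = 47·308666 + 19
53: 14507321 = 53·273723 + 2
59: 14507321 = 59·245886 + 47
61: 14507321 = 61·237824 + 57
67: 14507321 = 67·216527 + 12
71: 14507321 = 71·204328 + 33
73: 14507321 = 73·198730 + 31
79: 14507321 = 79·183636 + 77
83: 14507321 = 83·174787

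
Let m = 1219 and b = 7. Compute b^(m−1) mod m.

1070

7^1 ≡ 7 (mod 1219)
7^2 ≡ 7^2 = 49 ≡ 49 (mod 1219)
7^4 ≡ 49^2 = 2401 ≡ 1182 (mod 1219)
7^8 ≡ 1182^2 = 1397124 ≡ 150 (mod 1219)
7^16 ≡ 150^2 = 22500 ≡ 558 (mod 1219)
7^32 ≡ 558^2 = 311364 ≡ 519 (mod 1219)
7^64 ≡ 519^2 = 269361 ≡ 1181 (mod 1219)
7^128 ≡ 1181^2 = 1394761 ≡ 225 (mod 1219)
7^256 ≡ 225^2 = 50625 ≡ 646 (mod 1219)
7^512 ≡ 646^2 = 417316 ≡ 418 (mod 1219)
7^1024 ≡ 418^2 = 174724 ≡ 407 (mod 1219)
1218 = 1024 + 128 + 64 + 2 in binary powers of 2.
So 7^1218 ≡ 407 · 225 · 1181 · 49 ≡ 1070 (mod 1219).
Since 1070 ≠ 1, base 7 is a Fermat witness: 1219 is composite.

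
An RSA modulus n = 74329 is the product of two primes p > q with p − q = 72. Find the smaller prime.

Since p = q + 72, we have 74329 = q(q + 72), so q² + 72q − 74329 = 0.
Discriminant: 72² + 4·74329 = 5184 + 297316 = 302500; √302500 = 550.
q = (−72 + 550)/2 = 239, and p = q + 72 = 311.
Check: 239 · 311 = 74329.

239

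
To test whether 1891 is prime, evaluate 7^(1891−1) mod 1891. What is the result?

1768

7^1 ≡ 7 (mod 1891)
7^2 ≡ 7^2 = 49 ≡ 49 (mod 1891)
7^4 ≡ 49^2 = 2401 ≡ 510 (mod 1891)
7^8 ≡ 510^2 = 260100 ≡ 1033 (mod 1891)
7^16 ≡ 1033^2 = 1067089 ≡ 565 (mod 1891)
7^32 ≡ 565^2 = 319225 ≡ 1537 (mod 1891)
7^64 ≡ 1537^2 = 2362369 ≡ 510 (mod 1891)
7^128 ≡ 510^2 = 260100 ≡ 1033 (mod 1891)
7^256 ≡ 1033^2 = 1067089 ≡ 565 (mod 1891)
7^512 ≡ 565^2 = 319225 ≡ 1537 (mod 1891)
7^1024 ≡ 1537^2 = 2362369 ≡ 510 (mod 1891)
1890 = 1024 + 512 + 256 + 64 + 32 + 2 in binary powers of 2.
So 7^1890 ≡ 510 · 1537 · 565 · 510 · 1537 · 49 ≡ 1768 (mod 1891).
Since 1768 ≠ 1, base 7 is a Fermat witness: 1891 is composite.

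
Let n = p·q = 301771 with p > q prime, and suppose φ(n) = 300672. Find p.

φ(n) = (p−1)(q−1) = n − (p+q) + 1, so p + q = 301771 − 300672 + 1 = 1100.
p and q are the roots of t² − 1100t + 301771 = 0.
Discriminant: 1100² − 4·301771 = 1210000 − 1207084 = 2916; √2916 = 54.
q = (1100 − 54)/2 = 523, p = (1100 + 54)/2 = 577.
Check: 523 · 577 = 301771.

577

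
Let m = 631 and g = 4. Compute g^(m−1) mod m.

4^1 ≡ 4 (mod 631)
4^2 ≡ 4^2 = 16 ≡ 16 (mod 631)
4^4 ≡ 16^2 = 256 ≡ 256 (mod 631)
4^8 ≡ 256^2 = 65536 ≡ 543 (mod 631)
4^16 ≡ 543^2 = 294849 ≡ 172 (mod 631)
4^32 ≡ 172^2 = 29584 ≡ 558 (mod 631)
4^64 ≡ 558^2 = 311364 ≡ 281 (mod 631)
4^128 ≡ 281^2 = 78961 ≡ 86 (mod 631)
4^256 ≡ 86^2 = 7396 ≡ 455 (mod 631)
4^512 ≡ 455^2 = 207025 ≡ 57 (mod 631)
630 = 512 + 64 + 32 + 16 + 4 + 2 in binary powers of 2.
So 4^630 ≡ 57 · 281 · 558 · 172 · 256 · 16 ≡ 1 (mod 631).
Since the result is 1, base 4 gives no evidence that 631 is composite.

1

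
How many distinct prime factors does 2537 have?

2

2537 = 43 · 59
2537 = 43 · 59, which has 2 distinct prime factors.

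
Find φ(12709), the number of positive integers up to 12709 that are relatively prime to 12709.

12460

Factor: 12709 = 71 · 179.
φ(12709) = (71−1) · (179−1) = 70 · 178 = 12460.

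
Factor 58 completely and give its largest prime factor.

29

58 = 2 · 29
29 is prime.
So 58 = 2 · 29; the largest prime factor is 29.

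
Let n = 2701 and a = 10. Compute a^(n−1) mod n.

10^1 ≡ 10 (mod 2701)
10^2 ≡ 10^2 = 100 ≡ 100 (mod 2701)
10^4 ≡ 100^2 = 10000 ≡ 1897 (mod 2701)
10^8 ≡ 1897^2 = 3598609 ≡ 877 (mod 2701)
10^16 ≡ 877^2 = 769129 ≡ 2045 (mod 2701)
10^32 ≡ 2045^2 = 4182025 ≡ 877 (mod 2701)
10^64 ≡ 877^2 = 769129 ≡ 2045 (mod 2701)
10^128 ≡ 2045^2 = 4182025 ≡ 877 (mod 2701)
10^256 ≡ 877^2 = 769129 ≡ 2045 (mod 2701)
10^512 ≡ 2045^2 = 4182025 ≡ 877 (mod 2701)
10^1024 ≡ 877^2 = 769129 ≡ 2045 (mod 2701)
10^2048 ≡ 2045^2 = 4182025 ≡ 877 (mod 2701)
2700 = 2048 + 512 + 128 + 8 + 4 in binary powers of 2.
So 10^2700 ≡ 877 · 877 · 877 · 877 · 1897 ≡ 2554 (mod 2701).
Since 2554 ≠ 1, base 10 is a Fermat witness: 2701 is composite.

2554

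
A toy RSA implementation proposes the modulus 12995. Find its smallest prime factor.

12995 is odd.
Digit sum 26, not divisible by 3.
Ends in 5: divisible by 5.

5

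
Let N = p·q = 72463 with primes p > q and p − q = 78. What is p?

Since p = q + 78, we have 72463 = q(q + 78), so q² + 78q − 72463 = 0.
Discriminant: 78² + 4·72463 = 6084 + 289852 = 295936; √295936 = 544.
q = (−78 + 544)/2 = 233, and p = q + 78 = 311.
Check: 233 · 311 = 72463.

311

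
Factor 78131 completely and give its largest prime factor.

79

78131 = 23 · 3397
3397 = 43 · 79
79 is prime.
So 78131 = 23 · 43 · 79; the largest prime factor is 79.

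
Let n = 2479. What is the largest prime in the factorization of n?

2479 = 37 · 67
67 is prime.
So 2479 = 37 · 67; the largest prime factor is 67.

67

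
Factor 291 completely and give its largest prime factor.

97

291 = 3 · 97
97 is prime.
So 291 = 3 · 97; the largest prime factor is 97.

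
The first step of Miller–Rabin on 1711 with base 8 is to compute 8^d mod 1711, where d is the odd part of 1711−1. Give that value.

1711 − 1 = 1710 = 2^1 · 855, so d = 855.
8^1 ≡ 8 (mod 1711)
8^2 ≡ 8^2 = 64 ≡ 64 (mod 1711)
8^4 ≡ 64^2 = 4096 ≡ 674 (mod 1711)
8^8 ≡ 674^2 = 454276 ≡ 861 (mod 1711)
8^16 ≡ 861^2 = 741321 ≡ 458 (mod 1711)
8^32 ≡ 458^2 = 209764 ≡ 1022 (mod 1711)
8^64 ≡ 1022^2 = 1044484 ≡ 774 (mod 1711)
8^128 ≡ 774^2 = 599076 ≡ 226 (mod 1711)
8^256 ≡ 226^2 = 51076 ≡ 1457 (mod 1711)
8^512 ≡ 1457^2 = 2122849 ≡ 1209 (mod 1711)
855 = 512 + 256 + 64 + 16 + 4 + 2 + 1 in binary powers of 2.
So 8^855 ≡ 1209 · 1457 · 774 · 458 · 674 · 64 · 8 ≡ 50 (mod 1711).
Squaring chain: 50; never reaches −1, so base 8 is a Miller–Rabin witness that 1711 is composite.

50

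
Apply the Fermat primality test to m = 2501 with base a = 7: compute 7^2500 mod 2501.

1721

7^1 ≡ 7 (mod 2501)
7^2 ≡ 7^2 = 49 ≡ 49 (mod 2501)
7^4 ≡ 49^2 = 2401 ≡ 2401 (mod 2501)
7^8 ≡ 2401^2 = 5764801 ≡ 2497 (mod 2501)
7^16 ≡ 2497^2 = 6235009 ≡ 16 (mod 2501)
7^32 ≡ 16^2 = 256 ≡ 256 (mod 2501)
7^64 ≡ 256^2 = 65536 ≡ 510 (mod 2501)
7^128 ≡ 510^2 = 260100 ≡ 2497 (mod 2501)
7^256 ≡ 2497^2 = 6235009 ≡ 16 (mod 2501)
7^512 ≡ 16^2 = 256 ≡ 256 (mod 2501)
7^1024 ≡ 256^2 = 65536 ≡ 510 (mod 2501)
7^2048 ≡ 510^2 = 260100 ≡ 2497 (mod 2501)
2500 = 2048 + 256 + 128 + 64 + 4 in binary powers of 2.
So 7^2500 ≡ 2497 · 16 · 2497 · 510 · 2401 ≡ 1721 (mod 2501).
Since 1721 ≠ 1, base 7 is a Fermat witness: 2501 is composite.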